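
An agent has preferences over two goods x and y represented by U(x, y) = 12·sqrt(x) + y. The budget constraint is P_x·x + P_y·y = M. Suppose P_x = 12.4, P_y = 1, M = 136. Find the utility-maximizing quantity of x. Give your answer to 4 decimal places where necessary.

x* = 0.2341

MU_x = 6/√x, MU_y = 1. Tangency: 6/√x = P_x/P_y.
Solve: √x = 6·P_y/P_x, so x*(P_x,P_y) = (6·P_y/P_x)², and y* = (M − P_x·x*)/P_y.
Plugging in: x* = (6·1/12.4)² = 0.2341.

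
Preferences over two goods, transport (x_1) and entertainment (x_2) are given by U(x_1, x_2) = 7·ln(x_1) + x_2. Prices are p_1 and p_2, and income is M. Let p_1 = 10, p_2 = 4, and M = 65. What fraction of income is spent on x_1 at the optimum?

share on x_1 = 0.4308

At the given prices: x_1* = 7·4/10 = 2.8, and x_2* = 9.25.
Expenditure on x_1: 10·2.8 = 28; share = 0.4308.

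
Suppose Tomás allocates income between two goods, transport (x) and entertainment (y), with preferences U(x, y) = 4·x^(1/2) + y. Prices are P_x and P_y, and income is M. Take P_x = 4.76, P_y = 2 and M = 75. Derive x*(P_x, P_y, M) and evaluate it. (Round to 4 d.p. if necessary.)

Utility is quasi-linear in y; the FOC for x is 2/√x = P_x/P_y.
Solve: √x = 2·P_y/P_x, so x*(P_x,P_y) = (2·P_y/P_x)², and y* = (M − P_x·x*)/P_y.
Plugging in: x* = (2·2/4.76)² = 0.7062.

x* = 0.7062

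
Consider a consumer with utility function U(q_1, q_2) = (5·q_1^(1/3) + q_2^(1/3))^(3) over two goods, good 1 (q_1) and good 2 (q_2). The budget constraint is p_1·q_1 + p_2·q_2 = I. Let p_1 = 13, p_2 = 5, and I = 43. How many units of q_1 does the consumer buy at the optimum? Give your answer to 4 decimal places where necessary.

q_1* = 2.8908

MRS = MU_q_1/MU_q_2 = 5·(q_2/q_1)^(2/3). Set equal to p_1/p_2.
Solve for the ratio: q_2/q_1 = [(1/5)·p_1/p_2]^(1.5).
With the ratio pinned down, the budget gives q_1* = I/(p_1 + p_2·(q_2/q_1)) and q_2* = (q_2/q_1)·q_1*.
Numerically q_2/q_1 = 0.374977, so q_1* = 43/(13 + 5·0.374977) = 2.8908.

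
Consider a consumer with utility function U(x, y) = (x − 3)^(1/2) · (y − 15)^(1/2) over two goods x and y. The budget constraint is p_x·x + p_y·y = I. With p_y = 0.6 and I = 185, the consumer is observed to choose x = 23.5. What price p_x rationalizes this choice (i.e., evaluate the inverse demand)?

MRS = (y−15)/(x−3). Tangency with p_x/p_y gives y−15 = (p_x/p_y)·(x−3).
After buying the subsistence bundle (3, 15), a share 0.5 of the remaining income goes to x: x* = 3 + 0.5·(I − 3p_x − 15p_y)/p_x.
Set x* = 23.5 in the demand function and solve for p_x: p_x = 4.

p_x = 4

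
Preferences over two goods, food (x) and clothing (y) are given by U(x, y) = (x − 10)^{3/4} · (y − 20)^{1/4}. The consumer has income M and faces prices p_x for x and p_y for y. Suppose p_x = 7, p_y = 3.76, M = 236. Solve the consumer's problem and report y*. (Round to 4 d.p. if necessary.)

y* = 26.0372

MRS = 3·(y−20)/(x−10). Tangency with p_x/p_y gives y−20 = (1/3)·(p_x/p_y)·(x−10).
After buying the subsistence bundle (10, 20), a share 0.75 of the remaining income goes to x: x* = 10 + 0.75·(M − 10p_x − 20p_y)/p_x.
Discretionary income = 236 − 10·7 − 20·3.76 = 90.8; y* = 20 + 0.25·90.8/3.76 = 26.0372.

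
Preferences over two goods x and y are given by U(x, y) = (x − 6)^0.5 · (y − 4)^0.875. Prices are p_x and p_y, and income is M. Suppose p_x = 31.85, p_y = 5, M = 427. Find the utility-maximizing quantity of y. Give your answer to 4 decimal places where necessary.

This is Cobb-Douglas in (x−6, y−4): tangency gives 0.5·p_y·(y−4) = 0.875·p_x·(x−6).
After buying the subsistence bundle (6, 4), a share 4/11 of the remaining income goes to x: x* = 6 + 4/11·(M − 6p_x − 4p_y)/p_x.
Discretionary income = 427 − 6·31.85 − 4·5 = 215.9; y* = 4 + 7/11·215.9/5 = 31.4782.

y* = 31.4782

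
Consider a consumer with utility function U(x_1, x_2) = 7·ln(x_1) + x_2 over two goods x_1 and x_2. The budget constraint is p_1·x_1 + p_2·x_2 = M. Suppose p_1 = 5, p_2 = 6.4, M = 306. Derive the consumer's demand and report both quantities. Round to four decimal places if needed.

So x_1*(p_1,p_2) = 7·p_2/p_1, independent of income; and x_2* = (M − 7·p_2)/p_2.
At the given prices: x_1* = 7·6.4/5 = 8.96, and x_2* = 40.8125.

x_1* = 8.96, x_2* = 40.8125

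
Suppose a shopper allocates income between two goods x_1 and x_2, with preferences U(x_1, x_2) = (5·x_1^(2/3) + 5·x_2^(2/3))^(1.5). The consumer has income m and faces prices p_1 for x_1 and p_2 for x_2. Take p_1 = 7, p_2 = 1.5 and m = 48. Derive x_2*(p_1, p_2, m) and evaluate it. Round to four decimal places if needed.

x_2* = 30.5951

With the ratio pinned down, the budget gives x_1* = m/(p_1 + p_2·(x_2/x_1)) and x_2* = (x_2/x_1)·x_1*.
Numerically x_2/x_1 = 101.62963, so x_1* = 48/(7 + 1.5·101.62963) = 0.301 and x_2* = 101.62963·0.301 = 30.5951.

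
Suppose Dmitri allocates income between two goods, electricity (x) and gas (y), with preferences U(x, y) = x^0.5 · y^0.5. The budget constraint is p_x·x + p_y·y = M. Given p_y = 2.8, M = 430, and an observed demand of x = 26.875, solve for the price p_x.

p_x = 8

MU_x/MU_y = (0.5·y)/(0.5·x); tangency sets this equal to p_x/p_y.
So 0.5·p_y·y = 0.5·p_x·x; combined with the budget, a share 0.5 of income goes to x.
Demand: x*(p_x,p_y,M) = 0.5·M/p_x and y* = 0.5·M/p_y.
Set x* = 26.875 in the demand function and solve for p_x: p_x = 8.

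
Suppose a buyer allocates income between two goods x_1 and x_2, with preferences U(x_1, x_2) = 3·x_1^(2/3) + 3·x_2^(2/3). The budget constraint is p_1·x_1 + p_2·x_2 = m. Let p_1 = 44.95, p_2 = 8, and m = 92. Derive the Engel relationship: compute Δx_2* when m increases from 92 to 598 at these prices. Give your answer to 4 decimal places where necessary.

Substitute x_2 = (x_2/x_1)·x_1 into the budget: x_1* = m/(p_1 + p_2·(x_2/x_1)).
Numerically x_2/x_1 = 177.385913, so x_1* = 92/(44.95 + 8·177.385913) = 0.0628 and x_2* = 177.385913·0.0628 = 11.1469.
At m' = 598: x_2* = 72.455. Change: 72.455 − 11.1469 = 61.308.

Δx_2* = 61.308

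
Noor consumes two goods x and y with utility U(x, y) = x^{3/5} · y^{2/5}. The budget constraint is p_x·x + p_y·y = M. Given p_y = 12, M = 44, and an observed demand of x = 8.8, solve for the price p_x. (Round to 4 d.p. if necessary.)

p_x = 3

The MRS is (3/2)·y/x. Set MRS = p_x/p_y.
Rearranging, p_y·y = (2/3)·p_x·x. Substituting into the budget gives p_x·x·(1 + (2/3)) = M.
Demand: x*(p_x,p_y,M) = 0.6·M/p_x and y* = 0.4·M/p_y.
Set x* = 8.8 in the demand function and solve for p_x: p_x = 3.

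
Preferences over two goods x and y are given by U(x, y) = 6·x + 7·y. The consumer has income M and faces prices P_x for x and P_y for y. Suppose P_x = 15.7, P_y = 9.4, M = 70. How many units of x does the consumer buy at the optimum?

x* = 0

Linear utility — the consumer picks whichever good has higher MU/price: 6/15.7 = 0.3822 vs 7/9.4 = 0.7447.
y gives more utility per dollar, so spend all income on y: y* = M/P_y, x* = 0.
Numerically: x* = 0, y* = 7.4468.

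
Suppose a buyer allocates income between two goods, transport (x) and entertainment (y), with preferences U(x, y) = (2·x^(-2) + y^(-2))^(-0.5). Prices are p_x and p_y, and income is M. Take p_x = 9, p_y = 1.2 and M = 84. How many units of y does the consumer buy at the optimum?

y* = 12.0121

From the CES first-order condition, 2·(y/x)^(3) = p_x/p_y.
Solve for the ratio: y/x = [(1/2)·p_x/p_y]^(1/3).
Substitute y = (y/x)·x into the budget: x* = M/(p_x + p_y·(y/x)).
Numerically y/x = 1.553616, so x* = 84/(9 + 1.2·1.553616) = 7.7317 and y* = 1.553616·7.7317 = 12.0121.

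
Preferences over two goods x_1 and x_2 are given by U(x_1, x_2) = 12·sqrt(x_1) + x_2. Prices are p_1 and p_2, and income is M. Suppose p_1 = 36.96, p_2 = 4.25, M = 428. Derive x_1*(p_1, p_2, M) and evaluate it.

Plugging in: x_1* = (6·4.25/36.96)² = 0.476.

x_1* = 0.476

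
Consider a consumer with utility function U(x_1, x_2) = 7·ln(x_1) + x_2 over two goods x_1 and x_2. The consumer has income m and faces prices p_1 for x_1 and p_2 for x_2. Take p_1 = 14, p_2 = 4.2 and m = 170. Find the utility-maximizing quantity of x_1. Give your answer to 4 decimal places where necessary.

Set MRS = p_1/p_2: (7/x_1)/1 = p_1/p_2.
So x_1*(p_1,p_2) = 7·p_2/p_1, independent of income; and x_2* = (m − 7·p_2)/p_2.
At the given prices: x_1* = 7·4.2/14 = 2.1.

x_1* = 2.1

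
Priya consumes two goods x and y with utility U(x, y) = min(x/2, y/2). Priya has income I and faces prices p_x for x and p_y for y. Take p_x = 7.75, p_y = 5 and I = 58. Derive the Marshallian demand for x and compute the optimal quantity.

x* = 4.549

With perfect complements, no substitution: consume in ratio x:y = 2:2.
Budget: p_x·x + p_y·x = I, so (2·p_x + 2·p_y)·x = 2·I.
Demand: x*(p_x,p_y,I) = 2·I/(2·p_x + 2·p_y), y* = 2·I/(2·p_x + 2·p_y).
Here 2·7.75 + 2·5 = 25.5, giving x* = 4.549.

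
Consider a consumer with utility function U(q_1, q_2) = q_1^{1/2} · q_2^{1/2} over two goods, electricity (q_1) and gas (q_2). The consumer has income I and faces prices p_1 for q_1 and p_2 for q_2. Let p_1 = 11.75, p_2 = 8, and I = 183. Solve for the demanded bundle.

MU_q_1/MU_q_2 = (0.5·q_2)/(0.5·q_1); tangency sets this equal to p_1/p_2.
So 0.5·p_2·q_2 = 0.5·p_1·q_1; combined with the budget, a share 0.5 of income goes to q_1.
Demand: q_1*(p_1,p_2,I) = 0.5·I/p_1 and q_2* = 0.5·I/p_2.
At p_1=11.75, p_2=8, I=183: q_1* = 0.5·183/11.75 = 7.7872, q_2* = 11.4375.

q_1* = 7.7872, q_2* = 11.4375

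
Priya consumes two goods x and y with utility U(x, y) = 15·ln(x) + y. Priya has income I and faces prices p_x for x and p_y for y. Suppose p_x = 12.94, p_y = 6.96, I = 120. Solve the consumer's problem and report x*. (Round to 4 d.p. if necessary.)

MU_x = 15/x, MU_y = 1. Tangency: 15/x = p_x/p_y.
So x*(p_x,p_y) = 15·p_y/p_x, independent of income; and y* = (I − 15·p_y)/p_y.
At the given prices: x* = 15·6.96/12.94 = 8.068.

x* = 8.068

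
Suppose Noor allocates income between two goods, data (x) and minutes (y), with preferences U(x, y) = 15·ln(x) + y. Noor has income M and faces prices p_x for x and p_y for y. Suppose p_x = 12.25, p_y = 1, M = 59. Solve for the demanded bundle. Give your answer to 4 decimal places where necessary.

MU_x = 15/x, MU_y = 1. Tangency: 15/x = p_x/p_y.
So x*(p_x,p_y) = 15·p_y/p_x, independent of income; and y* = (M − 15·p_y)/p_y.
At the given prices: x* = 15·1/12.25 = 1.2245, and y* = 44.

x* = 1.2245, y* = 44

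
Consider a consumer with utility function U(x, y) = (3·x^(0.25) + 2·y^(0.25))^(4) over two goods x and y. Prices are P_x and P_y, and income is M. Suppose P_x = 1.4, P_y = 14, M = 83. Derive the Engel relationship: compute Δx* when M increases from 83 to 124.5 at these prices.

Δx* = 23.335

From the CES first-order condition, (3/2)·(y/x)^(0.75) = P_x/P_y.
Solve for the ratio: y/x = [(2/3)·P_x/P_y]^(4/3).
With the ratio pinned down, the budget gives x* = M/(P_x + P_y·(y/x)) and y* = (y/x)·x*.
Numerically y/x = 0.027032, so x* = 83/(1.4 + 14·0.027032) = 46.6699.
At M' = 124.5: x* = 70.0049. Change: 70.0049 − 46.6699 = 23.335.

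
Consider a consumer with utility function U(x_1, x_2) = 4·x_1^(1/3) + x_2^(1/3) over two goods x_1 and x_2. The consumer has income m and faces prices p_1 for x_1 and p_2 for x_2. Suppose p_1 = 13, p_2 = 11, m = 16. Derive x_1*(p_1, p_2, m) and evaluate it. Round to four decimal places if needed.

x_1* = 1.0835

MRS = MU_x_1/MU_x_2 = 4·(x_2/x_1)^(2/3). Set equal to p_1/p_2.
Hence x_2/x_1 = ((1/4)·p_1/p_2)^(1/(2/3)), i.e. raised to the 1.5 power.
Substitute x_2 = (x_2/x_1)·x_1 into the budget: x_1* = m/(p_1 + p_2·(x_2/x_1)).
Numerically x_2/x_1 = 0.160596, so x_1* = 16/(13 + 11·0.160596) = 1.0835.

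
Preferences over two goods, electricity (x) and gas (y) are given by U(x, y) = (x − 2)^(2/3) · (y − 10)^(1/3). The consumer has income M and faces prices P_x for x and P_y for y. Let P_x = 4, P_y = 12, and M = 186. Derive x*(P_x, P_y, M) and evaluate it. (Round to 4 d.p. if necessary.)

This is Cobb-Douglas in (x−2, y−10): tangency gives 2/3·P_y·(y−10) = 1/3·P_x·(x−2).
After buying the subsistence bundle (2, 10), a share 2/3 of the remaining income goes to x: x* = 2 + 2/3·(M − 2P_x − 10P_y)/P_x.
Discretionary income = 186 − 2·4 − 10·12 = 58; x* = 2 + 2/3·58/4 = 11.6667.

x* = 11.6667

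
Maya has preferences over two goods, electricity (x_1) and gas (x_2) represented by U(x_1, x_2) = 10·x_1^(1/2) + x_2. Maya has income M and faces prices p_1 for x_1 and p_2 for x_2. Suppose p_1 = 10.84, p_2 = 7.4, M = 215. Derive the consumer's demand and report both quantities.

x_1* = 11.6505, x_2* = 11.9876

MU_x_1 = 5/√x_1, MU_x_2 = 1. Tangency: 5/√x_1 = p_1/p_2.
Thus x_1* = (5·p_2/p_1)² — independent of M — with the rest of income spent on x_2.
Plugging in: x_1* = (5·7.4/10.84)² = 11.6505, x_2* = 11.9876.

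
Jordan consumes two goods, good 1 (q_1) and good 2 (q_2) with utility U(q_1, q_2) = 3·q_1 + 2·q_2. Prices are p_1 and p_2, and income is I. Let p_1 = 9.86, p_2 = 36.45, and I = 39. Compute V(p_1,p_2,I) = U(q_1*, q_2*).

q_1 gives more utility per dollar, so spend all income on q_1: q_1* = I/p_1, q_2* = 0.
Numerically: q_1* = 3.9554, q_2* = 0.
Utility at the optimum: U(3.9554, 0) = 11.8661.

V = 11.8661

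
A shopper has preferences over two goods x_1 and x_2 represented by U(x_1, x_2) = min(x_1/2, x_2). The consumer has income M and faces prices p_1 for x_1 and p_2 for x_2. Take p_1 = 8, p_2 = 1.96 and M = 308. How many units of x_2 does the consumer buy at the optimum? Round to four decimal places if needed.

Leontief preferences: the optimum is at the kink where x_1/2 = x_2/1, i.e. x_2 = (1/2)·x_1.
Budget: p_1·x_1 + p_2·(1/2)·x_1 = M, so (2·p_1 + p_2)·x_1 = 2·M.
Demand: x_1*(p_1,p_2,M) = 2·M/(2·p_1 + p_2), x_2* = M/(2·p_1 + p_2).
Here 2·8 + 1.96 = 17.96, giving x_2* = 17.1492.

x_2* = 17.1492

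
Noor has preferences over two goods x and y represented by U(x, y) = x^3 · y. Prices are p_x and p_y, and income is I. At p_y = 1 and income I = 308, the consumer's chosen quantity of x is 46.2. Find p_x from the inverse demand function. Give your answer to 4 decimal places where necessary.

The MRS is 3·y/x. Set MRS = p_x/p_y.
Rearranging, p_y·y = (1/3)·p_x·x. Substituting into the budget gives p_x·x·(1 + (1/3)) = I.
Demand: x*(p_x,p_y,I) = 0.75·I/p_x and y* = 0.25·I/p_y.
Set x* = 46.2 in the demand function and solve for p_x: p_x = 5.

p_x = 5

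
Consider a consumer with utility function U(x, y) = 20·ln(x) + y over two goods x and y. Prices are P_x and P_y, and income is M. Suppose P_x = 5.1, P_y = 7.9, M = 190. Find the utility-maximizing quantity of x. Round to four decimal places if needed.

Set MRS = P_x/P_y: (20/x)/1 = P_x/P_y.
So x*(P_x,P_y) = 20·P_y/P_x, independent of income; and y* = (M − 20·P_y)/P_y.
At the given prices: x* = 20·7.9/5.1 = 30.9804.

x* = 30.9804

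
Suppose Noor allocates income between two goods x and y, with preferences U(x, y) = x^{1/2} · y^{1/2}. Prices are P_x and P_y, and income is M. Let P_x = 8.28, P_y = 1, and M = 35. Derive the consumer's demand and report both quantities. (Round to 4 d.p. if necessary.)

x* = 2.1135, y* = 17.5

Tangency: MRS = y/x = P_x/P_y.
Rearranging, P_y·y = P_x·x. Substituting into the budget gives P_x·x·(1 + 1) = M.
Demand: x*(P_x,P_y,M) = 0.5·M/P_x and y* = 0.5·M/P_y.
At P_x=8.28, P_y=1, M=35: x* = 0.5·35/8.28 = 2.1135, y* = 17.5.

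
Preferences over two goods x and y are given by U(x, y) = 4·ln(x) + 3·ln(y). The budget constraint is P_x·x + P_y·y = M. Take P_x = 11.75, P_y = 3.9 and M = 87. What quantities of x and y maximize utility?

x* = 4.231, y* = 9.5604

MU_x/MU_y = (4·y)/(3·x); tangency sets this equal to P_x/P_y.
So 4·P_y·y = 3·P_x·x; combined with the budget, a share 4/7 of income goes to x.
Demand: x*(P_x,P_y,M) = 4/7·M/P_x and y* = 3/7·M/P_y.
At P_x=11.75, P_y=3.9, M=87: x* = 4/7·87/11.75 = 4.231, y* = 9.5604.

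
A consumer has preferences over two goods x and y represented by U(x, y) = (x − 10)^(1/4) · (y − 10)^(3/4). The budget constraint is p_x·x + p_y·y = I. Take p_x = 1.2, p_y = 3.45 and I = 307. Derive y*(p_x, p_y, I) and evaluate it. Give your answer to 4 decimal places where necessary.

This is Cobb-Douglas in (x−10, y−10): tangency gives 0.25·p_y·(y−10) = 0.75·p_x·(x−10).
After buying the subsistence bundle (10, 10), a share 0.25 of the remaining income goes to x: x* = 10 + 0.25·(I − 10p_x − 10p_y)/p_x.
Discretionary income = 307 − 10·1.2 − 10·3.45 = 260.5; y* = 10 + 0.75·260.5/3.45 = 66.6304.

y* = 66.6304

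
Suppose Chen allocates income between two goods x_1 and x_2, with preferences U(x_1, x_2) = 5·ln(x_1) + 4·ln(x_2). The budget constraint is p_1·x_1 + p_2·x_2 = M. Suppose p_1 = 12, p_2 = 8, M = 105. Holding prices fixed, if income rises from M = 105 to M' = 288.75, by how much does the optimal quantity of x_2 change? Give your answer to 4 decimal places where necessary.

MU_x_1/MU_x_2 = (5·x_2)/(4·x_1); tangency sets this equal to p_1/p_2.
Rearranging, p_2·x_2 = (4/5)·p_1·x_1. Substituting into the budget gives p_1·x_1·(1 + (4/5)) = M.
Demand: x_1*(p_1,p_2,M) = 5/9·M/p_1 and x_2* = 4/9·M/p_2.
At p_1=12, p_2=8, M=105: x_2* = 4/9·105/8 = 5.8333.
At M' = 288.75: x_2* = 16.0417. Change: 16.0417 − 5.8333 = 10.2083.

Δx_2* = 10.2083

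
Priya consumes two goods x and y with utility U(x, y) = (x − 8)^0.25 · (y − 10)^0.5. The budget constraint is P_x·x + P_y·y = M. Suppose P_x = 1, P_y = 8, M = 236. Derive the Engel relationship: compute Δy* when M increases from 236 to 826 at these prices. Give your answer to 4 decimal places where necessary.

Δy* = 49.1667

MRS = (1/2)·(y−10)/(x−8). Tangency with P_x/P_y gives y−10 = 2·(P_x/P_y)·(x−8).
After buying the subsistence bundle (8, 10), a share 1/3 of the remaining income goes to x: x* = 8 + 1/3·(M − 8P_x − 10P_y)/P_x.
Discretionary income = 236 − 8·1 − 10·8 = 148; y* = 10 + 2/3·148/8 = 22.3333.
At M' = 826: y* = 71.5. Change: 71.5 − 22.3333 = 49.1667.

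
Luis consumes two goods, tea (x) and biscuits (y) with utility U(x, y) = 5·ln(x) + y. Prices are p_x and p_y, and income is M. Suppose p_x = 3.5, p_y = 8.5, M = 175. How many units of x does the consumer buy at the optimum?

x* = 12.1429

MU_x = 5/x, MU_y = 1. Tangency: 5/x = p_x/p_y.
So x*(p_x,p_y) = 5·p_y/p_x, independent of income; and y* = (M − 5·p_y)/p_y.
At the given prices: x* = 5·8.5/3.5 = 12.1429.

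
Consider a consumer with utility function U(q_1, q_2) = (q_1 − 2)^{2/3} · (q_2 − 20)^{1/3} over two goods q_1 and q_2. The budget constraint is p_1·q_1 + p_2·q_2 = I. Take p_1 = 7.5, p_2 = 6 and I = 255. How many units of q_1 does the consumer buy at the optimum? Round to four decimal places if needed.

Let q_1' = q_1−2, q_2' = q_2−20. MRS = 2·q_2'/q_1' = p_1/p_2.
After buying the subsistence bundle (2, 20), a share 2/3 of the remaining income goes to q_1: q_1* = 2 + 2/3·(I − 2p_1 − 20p_2)/p_1.
Discretionary income = 255 − 2·7.5 − 20·6 = 120; q_1* = 2 + 2/3·120/7.5 = 12.6667.

q_1* = 12.6667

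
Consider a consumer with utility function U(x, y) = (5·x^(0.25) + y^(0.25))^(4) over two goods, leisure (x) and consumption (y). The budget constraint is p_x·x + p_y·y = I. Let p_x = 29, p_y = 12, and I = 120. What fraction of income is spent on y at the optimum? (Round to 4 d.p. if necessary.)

share on y = 0.1357

MRS = MU_x/MU_y = 5·(y/x)^(0.75). Set equal to p_x/p_y.
Hence y/x = ((1/5)·p_x/p_y)^(1/(0.75)), i.e. raised to the 4/3 power.
With the ratio pinned down, the budget gives x* = I/(p_x + p_y·(y/x)) and y* = (y/x)·x*.
Numerically y/x = 0.379311, so x* = 120/(29 + 12·0.379311) = 3.5766 and y* = 0.379311·3.5766 = 1.3566.
Expenditure on y: 12·1.3566 = 16.2796; share = 0.1357.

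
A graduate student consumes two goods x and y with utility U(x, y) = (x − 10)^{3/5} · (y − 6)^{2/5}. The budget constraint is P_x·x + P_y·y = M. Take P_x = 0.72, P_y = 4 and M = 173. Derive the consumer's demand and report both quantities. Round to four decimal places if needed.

x* = 128.1667, y* = 20.18

MRS = (3/2)·(y−6)/(x−10). Tangency with P_x/P_y gives y−6 = (2/3)·(P_x/P_y)·(x−10).
After buying the subsistence bundle (10, 6), a share 0.6 of the remaining income goes to x: x* = 10 + 0.6·(M − 10P_x − 6P_y)/P_x.
Discretionary income = 173 − 10·0.72 − 6·4 = 141.8; x* = 10 + 0.6·141.8/0.72 = 128.1667; y* = 6 + 0.4·141.8/4 = 20.18.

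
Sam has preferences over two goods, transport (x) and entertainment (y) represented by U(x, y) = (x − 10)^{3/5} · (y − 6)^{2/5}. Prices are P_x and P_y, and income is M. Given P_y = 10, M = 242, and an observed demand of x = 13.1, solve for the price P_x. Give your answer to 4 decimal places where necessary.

Let x' = x−10, y' = y−6. MRS = (3/2)·y'/x' = P_x/P_y.
After buying the subsistence bundle (10, 6), a share 0.6 of the remaining income goes to x: x* = 10 + 0.6·(M − 10P_x − 6P_y)/P_x.
Set x* = 13.1 in the demand function and solve for P_x: P_x = 12.

P_x = 12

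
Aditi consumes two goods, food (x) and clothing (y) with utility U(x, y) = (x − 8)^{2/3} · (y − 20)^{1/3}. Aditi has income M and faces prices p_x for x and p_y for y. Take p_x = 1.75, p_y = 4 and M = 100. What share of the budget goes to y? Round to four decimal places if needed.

share on y = 0.82

This is Cobb-Douglas in (x−8, y−20): tangency gives 2/3·p_y·(y−20) = 1/3·p_x·(x−8).
Substituting into the budget: x* = 8 + 2/3·(M − 8·p_x − 20·p_y)/p_x, and y* = 20 + 1/3·(…)/p_y.
Discretionary income = 100 − 8·1.75 − 20·4 = 6; x* = 8 + 2/3·6/1.75 = 10.2857; y* = 20 + 1/3·6/4 = 20.5.
Expenditure on y: 4·20.5 = 82; share = 0.82.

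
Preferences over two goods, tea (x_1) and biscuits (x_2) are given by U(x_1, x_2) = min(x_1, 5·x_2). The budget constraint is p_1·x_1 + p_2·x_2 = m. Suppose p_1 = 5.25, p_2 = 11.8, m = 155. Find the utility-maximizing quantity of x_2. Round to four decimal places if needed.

x_2* = 4.0736

With perfect complements, no substitution: consume in ratio x_1:x_2 = 5:1.
Budget: p_1·x_1 + p_2·(1/5)·x_1 = m, so (5·p_1 + p_2)·x_1 = 5·m.
Demand: x_1*(p_1,p_2,m) = 5·m/(5·p_1 + p_2), x_2* = m/(5·p_1 + p_2).
Here 5·5.25 + 11.8 = 38.05, giving x_2* = 4.0736.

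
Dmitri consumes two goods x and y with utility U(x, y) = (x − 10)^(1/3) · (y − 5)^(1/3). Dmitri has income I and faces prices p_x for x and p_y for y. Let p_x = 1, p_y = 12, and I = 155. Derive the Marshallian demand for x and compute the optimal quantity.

Substituting into the budget: x* = 10 + 0.5·(I − 10·p_x − 5·p_y)/p_x, and y* = 5 + 0.5·(…)/p_y.
Discretionary income = 155 − 10·1 − 5·12 = 85; x* = 10 + 0.5·85/1 = 52.5.

x* = 52.5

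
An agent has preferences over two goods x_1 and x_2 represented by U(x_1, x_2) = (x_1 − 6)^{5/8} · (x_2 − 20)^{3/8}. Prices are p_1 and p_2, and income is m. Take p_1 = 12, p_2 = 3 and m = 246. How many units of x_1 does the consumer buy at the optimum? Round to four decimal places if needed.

x_1* = 11.9375

Substituting into the budget: x_1* = 6 + 0.625·(m − 6·p_1 − 20·p_2)/p_1, and x_2* = 20 + 0.375·(…)/p_2.
Discretionary income = 246 − 6·12 − 20·3 = 114; x_1* = 6 + 0.625·114/12 = 11.9375.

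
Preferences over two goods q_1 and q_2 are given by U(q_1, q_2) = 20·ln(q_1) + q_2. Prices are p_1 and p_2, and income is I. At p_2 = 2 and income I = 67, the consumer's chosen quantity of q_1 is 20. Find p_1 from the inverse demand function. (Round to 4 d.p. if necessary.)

p_1 = 2

Set MRS = p_1/p_2: (20/q_1)/1 = p_1/p_2.
So q_1*(p_1,p_2) = 20·p_2/p_1, independent of income; and q_2* = (I − 20·p_2)/p_2.
Set q_1* = 20 in the demand function and solve for p_1: p_1 = 2.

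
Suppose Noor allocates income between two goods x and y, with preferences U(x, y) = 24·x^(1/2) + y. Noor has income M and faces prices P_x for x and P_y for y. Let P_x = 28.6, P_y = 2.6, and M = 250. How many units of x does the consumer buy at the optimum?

x* = 1.1901

Set MRS = P_x/P_y: 12·x^(−1/2) = P_x/P_y.
Solve: √x = 12·P_y/P_x, so x*(P_x,P_y) = (12·P_y/P_x)², and y* = (M − P_x·x*)/P_y.
Plugging in: x* = (12·2.6/28.6)² = 1.1901.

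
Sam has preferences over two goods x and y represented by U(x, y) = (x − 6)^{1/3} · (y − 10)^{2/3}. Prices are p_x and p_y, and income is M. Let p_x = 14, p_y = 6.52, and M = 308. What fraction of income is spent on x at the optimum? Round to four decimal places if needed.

Substituting into the budget: x* = 6 + 1/3·(M − 6·p_x − 10·p_y)/p_x, and y* = 10 + 2/3·(…)/p_y.
Discretionary income = 308 − 6·14 − 10·6.52 = 158.8; x* = 6 + 1/3·158.8/14 = 9.781; y* = 10 + 2/3·158.8/6.52 = 26.2372.
Expenditure on x: 14·9.781 = 136.9333; share = 0.4446.

share on x = 0.4446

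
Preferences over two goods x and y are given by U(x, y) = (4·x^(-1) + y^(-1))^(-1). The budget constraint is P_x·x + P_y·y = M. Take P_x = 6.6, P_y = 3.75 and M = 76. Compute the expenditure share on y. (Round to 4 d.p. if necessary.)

share on y = 0.2737

MU_x ∝ 4·x^(-2), MU_y ∝ y^(-2), so MRS = 4·(y/x)^(2) = P_x/P_y.
Solve for the ratio: y/x = [(1/4)·P_x/P_y]^(0.5).
With the ratio pinned down, the budget gives x* = M/(P_x + P_y·(y/x)) and y* = (y/x)·x*.
Numerically y/x = 0.663325, so x* = 76/(6.6 + 3.75·0.663325) = 8.3632 and y* = 0.663325·8.3632 = 5.5475.
Expenditure on y: 3.75·5.5475 = 20.8031; share = 0.2737.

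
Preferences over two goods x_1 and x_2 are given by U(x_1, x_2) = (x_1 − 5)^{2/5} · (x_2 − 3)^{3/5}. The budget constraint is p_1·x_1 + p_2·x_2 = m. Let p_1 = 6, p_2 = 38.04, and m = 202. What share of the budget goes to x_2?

This is Cobb-Douglas in (x_1−5, x_2−3): tangency gives 0.4·p_2·(x_2−3) = 0.6·p_1·(x_1−5).
Substituting into the budget: x_1* = 5 + 0.4·(m − 5·p_1 − 3·p_2)/p_1, and x_2* = 3 + 0.6·(…)/p_2.
Discretionary income = 202 − 5·6 − 3·38.04 = 57.88; x_1* = 5 + 0.4·57.88/6 = 8.8587; x_2* = 3 + 0.6·57.88/38.04 = 3.9129.
Expenditure on x_2: 38.04·3.9129 = 148.848; share = 0.7369.

share on x_2 = 0.7369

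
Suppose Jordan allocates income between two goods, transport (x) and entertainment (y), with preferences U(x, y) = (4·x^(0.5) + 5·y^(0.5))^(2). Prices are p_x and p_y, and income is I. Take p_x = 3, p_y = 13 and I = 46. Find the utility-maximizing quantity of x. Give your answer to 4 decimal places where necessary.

MRS = MU_x/MU_y = (4/5)·(y/x)^(0.5). Set equal to p_x/p_y.
Hence y/x = ((5/4)·p_x/p_y)^(1/(0.5)), i.e. raised to the 2 power.
With the ratio pinned down, the budget gives x* = I/(p_x + p_y·(y/x)) and y* = (y/x)·x*.
Numerically y/x = 0.08321, so x* = 46/(3 + 13·0.08321) = 11.2697.

x* = 11.2697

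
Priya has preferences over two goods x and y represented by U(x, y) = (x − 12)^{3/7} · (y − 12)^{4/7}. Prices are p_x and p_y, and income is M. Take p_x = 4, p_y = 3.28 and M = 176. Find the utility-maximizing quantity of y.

y* = 27.4425

This is Cobb-Douglas in (x−12, y−12): tangency gives 3/7·p_y·(y−12) = 4/7·p_x·(x−12).
Substituting into the budget: x* = 12 + 3/7·(M − 12·p_x − 12·p_y)/p_x, and y* = 12 + 4/7·(…)/p_y.
Discretionary income = 176 − 12·4 − 12·3.28 = 88.64; y* = 12 + 4/7·88.64/3.28 = 27.4425.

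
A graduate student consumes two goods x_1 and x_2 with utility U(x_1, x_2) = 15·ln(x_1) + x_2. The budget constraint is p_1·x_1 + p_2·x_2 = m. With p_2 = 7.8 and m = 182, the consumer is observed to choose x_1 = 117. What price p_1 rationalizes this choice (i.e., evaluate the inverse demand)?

Set MRS = p_1/p_2: (15/x_1)/1 = p_1/p_2.
So x_1*(p_1,p_2) = 15·p_2/p_1, independent of income; and x_2* = (m − 15·p_2)/p_2.
Set x_1* = 117 in the demand function and solve for p_1: p_1 = 1.

p_1 = 1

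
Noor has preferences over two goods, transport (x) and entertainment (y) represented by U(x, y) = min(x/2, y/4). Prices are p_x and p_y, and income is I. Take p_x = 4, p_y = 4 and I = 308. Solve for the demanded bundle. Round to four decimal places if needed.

With perfect complements, no substitution: consume in ratio x:y = 2:4.
Budget: p_x·x + p_y·2·x = I, so (2·p_x + 4·p_y)·x = 2·I.
Demand: x*(p_x,p_y,I) = 2·I/(2·p_x + 4·p_y), y* = 4·I/(2·p_x + 4·p_y).
Here 2·4 + 4·4 = 24, giving x* = 25.6667 and y* = 51.3333.

x* = 25.6667, y* = 51.3333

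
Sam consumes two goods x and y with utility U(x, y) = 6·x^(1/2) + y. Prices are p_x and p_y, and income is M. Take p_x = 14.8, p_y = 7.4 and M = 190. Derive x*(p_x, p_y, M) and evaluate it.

x* = 2.25

Utility is quasi-linear in y; the FOC for x is 3/√x = p_x/p_y.
Solve: √x = 3·p_y/p_x, so x*(p_x,p_y) = (3·p_y/p_x)², and y* = (M − p_x·x*)/p_y.
Plugging in: x* = (3·7.4/14.8)² = 2.25.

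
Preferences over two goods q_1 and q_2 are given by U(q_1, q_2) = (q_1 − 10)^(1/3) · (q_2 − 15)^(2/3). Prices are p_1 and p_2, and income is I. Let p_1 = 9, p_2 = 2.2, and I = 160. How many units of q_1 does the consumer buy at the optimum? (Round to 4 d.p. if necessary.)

q_1* = 11.3704

Let q_1' = q_1−10, q_2' = q_2−15. MRS = (1/2)·q_2'/q_1' = p_1/p_2.
After buying the subsistence bundle (10, 15), a share 1/3 of the remaining income goes to q_1: q_1* = 10 + 1/3·(I − 10p_1 − 15p_2)/p_1.
Discretionary income = 160 − 10·9 − 15·2.2 = 37; q_1* = 10 + 1/3·37/9 = 11.3704.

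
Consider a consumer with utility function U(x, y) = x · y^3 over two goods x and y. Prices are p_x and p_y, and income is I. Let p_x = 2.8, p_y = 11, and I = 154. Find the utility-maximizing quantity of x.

x* = 13.75

At p_x=2.8, p_y=11, I=154: x* = 0.25·154/2.8 = 13.75.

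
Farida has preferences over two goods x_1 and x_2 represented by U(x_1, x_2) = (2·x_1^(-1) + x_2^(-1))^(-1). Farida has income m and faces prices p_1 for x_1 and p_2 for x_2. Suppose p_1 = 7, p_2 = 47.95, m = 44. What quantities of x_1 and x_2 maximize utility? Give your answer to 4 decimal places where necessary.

Numerically x_2/x_1 = 0.270172, so x_1* = 44/(7 + 47.95·0.270172) = 2.205 and x_2* = 0.270172·2.205 = 0.5957.

x_1* = 2.205, x_2* = 0.5957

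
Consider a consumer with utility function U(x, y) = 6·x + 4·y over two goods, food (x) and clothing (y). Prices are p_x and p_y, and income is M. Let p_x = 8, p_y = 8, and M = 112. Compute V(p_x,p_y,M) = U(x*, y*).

V = 84

Linear utility — the consumer picks whichever good has higher MU/price: 6/8 = 0.75 vs 4/8 = 0.5.
x gives more utility per dollar, so spend all income on x: x* = M/p_x, y* = 0.
Numerically: x* = 14, y* = 0.
Utility at the optimum: U(14, 0) = 84.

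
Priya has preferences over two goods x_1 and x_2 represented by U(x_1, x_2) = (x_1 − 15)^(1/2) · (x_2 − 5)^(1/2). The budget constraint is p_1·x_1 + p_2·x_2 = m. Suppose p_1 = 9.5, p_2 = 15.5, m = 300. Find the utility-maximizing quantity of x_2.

x_2* = 7.5806

Substituting into the budget: x_1* = 15 + 0.5·(m − 15·p_1 − 5·p_2)/p_1, and x_2* = 5 + 0.5·(…)/p_2.
Discretionary income = 300 − 15·9.5 − 5·15.5 = 80; x_2* = 5 + 0.5·80/15.5 = 7.5806.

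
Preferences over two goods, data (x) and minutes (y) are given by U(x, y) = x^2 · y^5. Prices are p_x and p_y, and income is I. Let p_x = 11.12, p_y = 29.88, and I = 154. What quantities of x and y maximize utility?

x* = 3.9568, y* = 3.6814

Demand: x*(p_x,p_y,I) = 2/7·I/p_x and y* = 5/7·I/p_y.
At p_x=11.12, p_y=29.88, I=154: x* = 2/7·154/11.12 = 3.9568, y* = 3.6814.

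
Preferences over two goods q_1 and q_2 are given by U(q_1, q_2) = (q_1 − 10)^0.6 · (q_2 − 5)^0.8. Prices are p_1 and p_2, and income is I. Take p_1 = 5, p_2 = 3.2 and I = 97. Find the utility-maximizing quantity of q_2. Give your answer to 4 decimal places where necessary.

Discretionary income = 97 − 10·5 − 5·3.2 = 31; q_2* = 5 + 4/7·31/3.2 = 10.5357.

q_2* = 10.5357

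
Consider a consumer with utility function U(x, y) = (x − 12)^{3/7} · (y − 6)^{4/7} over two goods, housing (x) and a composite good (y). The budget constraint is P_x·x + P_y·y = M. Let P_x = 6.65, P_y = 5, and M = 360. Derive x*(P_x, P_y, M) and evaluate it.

x* = 28.1246

MRS = (3/4)·(y−6)/(x−12). Tangency with P_x/P_y gives y−6 = (4/3)·(P_x/P_y)·(x−12).
Substituting into the budget: x* = 12 + 3/7·(M − 12·P_x − 6·P_y)/P_x, and y* = 6 + 4/7·(…)/P_y.
Discretionary income = 360 − 12·6.65 − 6·5 = 250.2; x* = 12 + 3/7·250.2/6.65 = 28.1246.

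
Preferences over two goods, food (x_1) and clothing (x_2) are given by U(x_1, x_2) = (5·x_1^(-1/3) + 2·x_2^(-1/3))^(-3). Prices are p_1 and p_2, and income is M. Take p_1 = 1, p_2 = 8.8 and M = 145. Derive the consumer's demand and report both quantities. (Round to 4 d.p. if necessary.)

x_1* = 77.6941, x_2* = 7.6484

MU_x_1 ∝ 5·x_1^(-4/3), MU_x_2 ∝ 2·x_2^(-4/3), so MRS = (5/2)·(x_2/x_1)^(4/3) = p_1/p_2.
Hence x_2/x_1 = ((2/5)·p_1/p_2)^(1/(4/3)), i.e. raised to the 0.75 power.
Substitute x_2 = (x_2/x_1)·x_1 into the budget: x_1* = M/(p_1 + p_2·(x_2/x_1)).
Numerically x_2/x_1 = 0.098443, so x_1* = 145/(1 + 8.8·0.098443) = 77.6941 and x_2* = 0.098443·77.6941 = 7.6484.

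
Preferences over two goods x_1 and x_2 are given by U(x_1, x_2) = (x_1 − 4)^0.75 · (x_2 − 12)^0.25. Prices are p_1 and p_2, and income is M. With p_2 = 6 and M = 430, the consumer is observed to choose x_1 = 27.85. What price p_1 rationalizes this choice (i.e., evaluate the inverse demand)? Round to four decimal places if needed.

p_1 = 10

This is Cobb-Douglas in (x_1−4, x_2−12): tangency gives 0.75·p_2·(x_2−12) = 0.25·p_1·(x_1−4).
Substituting into the budget: x_1* = 4 + 0.75·(M − 4·p_1 − 12·p_2)/p_1, and x_2* = 12 + 0.25·(…)/p_2.
Set x_1* = 27.85 in the demand function and solve for p_1: p_1 = 10.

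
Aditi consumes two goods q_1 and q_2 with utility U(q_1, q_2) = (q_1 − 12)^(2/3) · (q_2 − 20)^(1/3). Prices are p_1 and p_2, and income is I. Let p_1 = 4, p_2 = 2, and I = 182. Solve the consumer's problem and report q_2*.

Let q_1' = q_1−12, q_2' = q_2−20. MRS = 2·q_2'/q_1' = p_1/p_2.
After buying the subsistence bundle (12, 20), a share 2/3 of the remaining income goes to q_1: q_1* = 12 + 2/3·(I − 12p_1 − 20p_2)/p_1.
Discretionary income = 182 − 12·4 − 20·2 = 94; q_2* = 20 + 1/3·94/2 = 35.6667.

q_2* = 35.6667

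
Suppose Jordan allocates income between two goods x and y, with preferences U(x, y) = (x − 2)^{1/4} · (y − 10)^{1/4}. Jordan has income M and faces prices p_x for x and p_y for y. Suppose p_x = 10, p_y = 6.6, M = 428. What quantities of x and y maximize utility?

After buying the subsistence bundle (2, 10), a share 0.5 of the remaining income goes to x: x* = 2 + 0.5·(M − 2p_x − 10p_y)/p_x.
Discretionary income = 428 − 2·10 − 10·6.6 = 342; x* = 2 + 0.5·342/10 = 19.1; y* = 10 + 0.5·342/6.6 = 35.9091.

x* = 19.1, y* = 35.9091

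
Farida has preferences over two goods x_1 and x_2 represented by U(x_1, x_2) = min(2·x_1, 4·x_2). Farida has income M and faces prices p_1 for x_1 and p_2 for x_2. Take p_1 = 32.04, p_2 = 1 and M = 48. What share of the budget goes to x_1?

With perfect complements, no substitution: consume in ratio x_1:x_2 = 4:2.
Budget: p_1·x_1 + p_2·(1/2)·x_1 = M, so (4·p_1 + 2·p_2)·x_1 = 4·M.
Demand: x_1*(p_1,p_2,M) = 4·M/(4·p_1 + 2·p_2), x_2* = 2·M/(4·p_1 + 2·p_2).
Here 4·32.04 + 2·1 = 130.16, giving x_1* = 1.4751 and x_2* = 0.7376.
Expenditure on x_1: 32.04·1.4751 = 47.2624; share = 0.9846.

share on x_1 = 0.9846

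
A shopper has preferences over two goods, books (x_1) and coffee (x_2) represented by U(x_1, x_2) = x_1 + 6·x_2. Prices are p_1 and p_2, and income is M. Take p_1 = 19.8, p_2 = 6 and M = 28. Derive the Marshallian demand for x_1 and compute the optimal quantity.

Perfect substitutes: compare marginal utility per dollar. 1/p_1 vs 6/p_2 → 0.0505 vs 1.
x_2 gives more utility per dollar, so spend all income on x_2: x_2* = M/p_2, x_1* = 0.
Numerically: x_1* = 0, x_2* = 4.6667.

x_1* = 0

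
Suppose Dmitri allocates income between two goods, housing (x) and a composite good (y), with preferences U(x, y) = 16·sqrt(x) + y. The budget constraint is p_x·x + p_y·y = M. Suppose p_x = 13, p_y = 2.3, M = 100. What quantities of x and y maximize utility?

x* = 2.0033, y* = 32.1552

Set MRS = p_x/p_y: 8·x^(−1/2) = p_x/p_y.
Solve: √x = 8·p_y/p_x, so x*(p_x,p_y) = (8·p_y/p_x)², and y* = (M − p_x·x*)/p_y.
Plugging in: x* = (8·2.3/13)² = 2.0033, y* = 32.1552.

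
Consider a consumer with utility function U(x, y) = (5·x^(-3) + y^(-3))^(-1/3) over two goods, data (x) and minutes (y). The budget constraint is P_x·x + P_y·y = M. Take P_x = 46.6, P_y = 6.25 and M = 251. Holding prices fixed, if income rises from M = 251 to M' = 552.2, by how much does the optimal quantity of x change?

Substitute y = (y/x)·x into the budget: x* = M/(P_x + P_y·(y/x)).
Numerically y/x = 1.105055, so x* = 251/(46.6 + 6.25·1.105055) = 4.691.
At M' = 552.2: x* = 10.3202. Change: 10.3202 − 4.691 = 5.6292.

Δx* = 5.6292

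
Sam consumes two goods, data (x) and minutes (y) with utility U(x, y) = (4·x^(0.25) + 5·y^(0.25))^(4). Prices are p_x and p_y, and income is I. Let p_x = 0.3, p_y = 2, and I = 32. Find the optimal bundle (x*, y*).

x* = 62.1801, y* = 6.673

MRS = MU_x/MU_y = (4/5)·(y/x)^(0.75). Set equal to p_x/p_y.
Hence y/x = ((5/4)·p_x/p_y)^(1/(0.75)), i.e. raised to the 4/3 power.
Substitute y = (y/x)·x into the budget: x* = I/(p_x + p_y·(y/x)).
Numerically y/x = 0.107317, so x* = 32/(0.3 + 2·0.107317) = 62.1801 and y* = 0.107317·62.1801 = 6.673.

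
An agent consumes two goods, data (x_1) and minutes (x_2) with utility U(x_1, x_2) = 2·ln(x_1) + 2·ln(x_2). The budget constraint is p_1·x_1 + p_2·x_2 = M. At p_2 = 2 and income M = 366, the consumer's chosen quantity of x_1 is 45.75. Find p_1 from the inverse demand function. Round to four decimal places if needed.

The MRS is x_2/x_1. Set MRS = p_1/p_2.
So 2·p_2·x_2 = 2·p_1·x_1; combined with the budget, a share 0.5 of income goes to x_1.
Demand: x_1*(p_1,p_2,M) = 0.5·M/p_1 and x_2* = 0.5·M/p_2.
Set x_1* = 45.75 in the demand function and solve for p_1: p_1 = 4.

p_1 = 4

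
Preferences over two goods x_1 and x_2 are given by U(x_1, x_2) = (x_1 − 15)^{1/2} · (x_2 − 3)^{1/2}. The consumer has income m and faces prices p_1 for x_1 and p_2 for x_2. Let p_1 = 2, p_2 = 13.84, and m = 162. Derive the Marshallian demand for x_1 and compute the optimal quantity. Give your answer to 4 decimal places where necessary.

Substituting into the budget: x_1* = 15 + 0.5·(m − 15·p_1 − 3·p_2)/p_1, and x_2* = 3 + 0.5·(…)/p_2.
Discretionary income = 162 − 15·2 − 3·13.84 = 90.48; x_1* = 15 + 0.5·90.48/2 = 37.62.

x_1* = 37.62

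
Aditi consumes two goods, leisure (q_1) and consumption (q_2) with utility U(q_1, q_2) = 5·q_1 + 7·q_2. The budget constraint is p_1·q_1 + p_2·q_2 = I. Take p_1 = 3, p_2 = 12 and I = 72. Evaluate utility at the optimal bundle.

V = 120

Linear utility — the consumer picks whichever good has higher MU/price: 5/3 = 1.6667 vs 7/12 = 0.5833.
q_1 gives more utility per dollar, so spend all income on q_1: q_1* = I/p_1, q_2* = 0.
Numerically: q_1* = 24, q_2* = 0.
Utility at the optimum: U(24, 0) = 120.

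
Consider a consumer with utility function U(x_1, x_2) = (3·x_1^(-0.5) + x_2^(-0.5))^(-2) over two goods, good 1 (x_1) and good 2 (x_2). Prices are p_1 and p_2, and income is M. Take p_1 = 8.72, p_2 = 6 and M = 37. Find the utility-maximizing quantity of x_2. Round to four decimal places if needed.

x_2* = 1.8374

From the CES first-order condition, 3·(x_2/x_1)^(1.5) = p_1/p_2.
Hence x_2/x_1 = ((1/3)·p_1/p_2)^(1/(1.5)), i.e. raised to the 2/3 power.
With the ratio pinned down, the budget gives x_1* = M/(p_1 + p_2·(x_2/x_1)) and x_2* = (x_2/x_1)·x_1*.
Numerically x_2/x_1 = 0.616826, so x_1* = 37/(8.72 + 6·0.616826) = 2.9788 and x_2* = 0.616826·2.9788 = 1.8374.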